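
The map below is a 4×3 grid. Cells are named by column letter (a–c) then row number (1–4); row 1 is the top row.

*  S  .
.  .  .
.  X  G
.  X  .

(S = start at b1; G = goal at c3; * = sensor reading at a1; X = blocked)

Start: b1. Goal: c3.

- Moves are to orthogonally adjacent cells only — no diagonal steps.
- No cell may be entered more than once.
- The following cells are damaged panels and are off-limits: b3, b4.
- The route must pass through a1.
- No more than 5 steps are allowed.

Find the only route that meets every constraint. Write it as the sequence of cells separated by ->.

The 5-move cap with required stops at a1 leaves no slack for detours.
Route from b1: left to a1, down to a2, 2× right (reaching c2), down to c3 — 5 moves in all.
Check: all required cells visited; 5 ≤ 5 moves.

b1 -> a1 -> a2 -> b2 -> c2 -> c3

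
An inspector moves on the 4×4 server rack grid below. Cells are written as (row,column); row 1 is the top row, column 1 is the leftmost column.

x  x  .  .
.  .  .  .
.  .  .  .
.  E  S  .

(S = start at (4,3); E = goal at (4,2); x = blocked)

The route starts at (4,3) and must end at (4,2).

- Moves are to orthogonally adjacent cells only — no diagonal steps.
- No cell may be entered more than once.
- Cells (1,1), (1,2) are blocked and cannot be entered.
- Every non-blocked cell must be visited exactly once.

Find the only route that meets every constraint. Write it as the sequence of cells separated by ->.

(4,3) -> (4,4) -> (3,4) -> (2,4) -> (1,4) -> (1,3) -> (2,3) -> (3,3) -> (3,2) -> (2,2) -> (2,1) -> (3,1) -> (4,1) -> (4,2)

Need to visit all 14 open cells exactly once, starting at (4,3) and ending at (4,2).
Route from (4,3): right 1 to (4,4), up 3 to (1,4), left 1 to (1,3), down 2 to (3,3), left 1 to (3,2), up 1 to (2,2), left 1 to (2,1), down 2 to (4,1), right 1 to (4,2) — 13 moves in all.
Check: all 14 open cells covered.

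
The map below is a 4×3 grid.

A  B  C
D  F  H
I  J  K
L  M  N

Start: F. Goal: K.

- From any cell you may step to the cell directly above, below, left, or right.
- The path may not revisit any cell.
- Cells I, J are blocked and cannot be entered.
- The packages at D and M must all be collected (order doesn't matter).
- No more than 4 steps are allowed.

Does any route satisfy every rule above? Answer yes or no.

Every way from F to M runs through K — but K is where the route must end, so it would be entered once on the way to M and again at the finish.

no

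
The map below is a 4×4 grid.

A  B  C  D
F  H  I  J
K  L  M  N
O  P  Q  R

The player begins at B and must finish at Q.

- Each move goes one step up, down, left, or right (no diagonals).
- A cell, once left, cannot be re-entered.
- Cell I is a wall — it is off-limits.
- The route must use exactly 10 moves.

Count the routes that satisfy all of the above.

Need simple routes of exactly 10 moves from B to Q (Manhattan distance 4, so 3 moves are spent on a detour and 3 undoing it).
Enumerating: B H F K O P L M N R Q | B A F K O P L M N R Q | B C D J N M L K O P Q.
That gives 3 routes.

3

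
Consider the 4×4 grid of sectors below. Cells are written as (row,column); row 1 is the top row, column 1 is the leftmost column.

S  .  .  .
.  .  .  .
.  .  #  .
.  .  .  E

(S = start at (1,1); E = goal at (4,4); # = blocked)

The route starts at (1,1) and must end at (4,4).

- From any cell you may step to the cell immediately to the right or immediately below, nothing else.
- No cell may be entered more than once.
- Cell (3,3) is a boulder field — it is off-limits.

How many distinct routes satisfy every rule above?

8

A right/down-only route from (1,1) to (4,4) makes exactly 3 down-moves and 3 right-moves in some order.
With no other constraints that would be C(6,3) = 20 routes.
Subtract routes through each blocked cell (inclusion–exclusion for overlaps): − through (3,3): 12 → 8.
That gives 8 routes.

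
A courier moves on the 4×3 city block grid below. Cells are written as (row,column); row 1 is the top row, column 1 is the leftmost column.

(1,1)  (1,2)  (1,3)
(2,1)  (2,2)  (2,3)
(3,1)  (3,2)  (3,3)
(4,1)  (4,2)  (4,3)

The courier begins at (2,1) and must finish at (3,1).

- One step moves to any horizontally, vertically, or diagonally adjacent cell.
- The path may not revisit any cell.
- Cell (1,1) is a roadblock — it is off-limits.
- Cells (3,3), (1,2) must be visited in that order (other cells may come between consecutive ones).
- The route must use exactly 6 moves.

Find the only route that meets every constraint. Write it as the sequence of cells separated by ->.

(2,1) -> (3,2) -> (3,3) -> (2,3) -> (1,2) -> (2,2) -> (3,1)

The waypoints must appear in the order (3,3), (1,2), with no cell reused.
Route from (2,1): down-right to (3,2), right to (3,3), up to (2,3), up-left to (1,2), down to (2,2), down-left to (3,1) — 6 moves in all.
Check: order respected ((3,3) at step 2, (1,2) at step 4); 6 moves as required.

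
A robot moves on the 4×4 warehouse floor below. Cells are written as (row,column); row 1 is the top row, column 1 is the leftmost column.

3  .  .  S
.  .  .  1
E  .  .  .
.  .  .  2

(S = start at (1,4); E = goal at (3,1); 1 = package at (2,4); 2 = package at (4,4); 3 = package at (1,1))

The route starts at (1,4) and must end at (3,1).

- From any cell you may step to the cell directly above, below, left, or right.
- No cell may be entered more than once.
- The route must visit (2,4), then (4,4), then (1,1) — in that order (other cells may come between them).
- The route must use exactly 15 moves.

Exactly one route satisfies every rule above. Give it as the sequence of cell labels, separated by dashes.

The waypoints must appear in the order (2,4), (4,4), (1,1), with no cell reused.
Route from (1,4): 3× down (reaching (4,4)), left to (4,3), 3× up (reaching (1,3)), 2× left (reaching (1,1)), down to (2,1), right to (2,2), 2× down (reaching (4,2)), left to (4,1), up to (3,1) — 15 moves in all.
Check: order respected (1 at step 1, 2 at step 3, 3 at step 9); 15 moves as required.

(1,4) - (2,4) - (3,4) - (4,4) - (4,3) - (3,3) - (2,3) - (1,3) - (1,2) - (1,1) - (2,1) - (2,2) - (3,2) - (4,2) - (4,1) - (3,1)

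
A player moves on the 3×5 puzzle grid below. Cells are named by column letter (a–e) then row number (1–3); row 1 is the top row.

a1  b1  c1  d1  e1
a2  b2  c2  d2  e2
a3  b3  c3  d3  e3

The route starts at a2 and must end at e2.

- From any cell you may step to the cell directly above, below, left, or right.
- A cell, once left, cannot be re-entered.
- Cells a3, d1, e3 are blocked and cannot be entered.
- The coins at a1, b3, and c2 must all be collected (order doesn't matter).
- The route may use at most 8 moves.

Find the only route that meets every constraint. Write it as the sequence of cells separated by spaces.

a2 a1 b1 b2 b3 c3 c2 d2 e2

The 8-move cap with required stops at a1, b3, c2 leaves no slack for detours.
Route from a2: up 1 to a1, right 1 to b1, down 2 to b3, right 1 to c3, up 1 to c2, right 2 to e2 — 8 moves in all.
Check: all required cells visited; 8 ≤ 8 moves.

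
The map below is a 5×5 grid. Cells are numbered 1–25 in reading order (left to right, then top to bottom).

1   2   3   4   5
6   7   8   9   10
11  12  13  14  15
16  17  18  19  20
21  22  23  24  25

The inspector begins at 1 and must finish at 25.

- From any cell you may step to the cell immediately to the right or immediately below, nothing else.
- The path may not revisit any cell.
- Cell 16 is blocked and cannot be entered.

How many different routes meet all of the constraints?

A right/down-only route from 1 to 25 makes exactly 4 down-moves and 4 right-moves in some order.
With no other constraints that would be C(8,4) = 70 routes.
Subtract routes through each blocked cell (inclusion–exclusion for overlaps): − through 16: 5 → 65.
That gives 65 routes.

65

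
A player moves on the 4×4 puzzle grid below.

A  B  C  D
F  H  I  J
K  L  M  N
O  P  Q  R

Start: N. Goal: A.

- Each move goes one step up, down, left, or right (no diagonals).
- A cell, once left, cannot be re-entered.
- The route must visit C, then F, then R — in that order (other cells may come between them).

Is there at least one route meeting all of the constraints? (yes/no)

Ignoring the required order, 20 revisit-free routes from N to A pass through all of C, F, and R; the waypoint orders that occur are R → C → F (10); R → F → C (10) — never C → F → R.

no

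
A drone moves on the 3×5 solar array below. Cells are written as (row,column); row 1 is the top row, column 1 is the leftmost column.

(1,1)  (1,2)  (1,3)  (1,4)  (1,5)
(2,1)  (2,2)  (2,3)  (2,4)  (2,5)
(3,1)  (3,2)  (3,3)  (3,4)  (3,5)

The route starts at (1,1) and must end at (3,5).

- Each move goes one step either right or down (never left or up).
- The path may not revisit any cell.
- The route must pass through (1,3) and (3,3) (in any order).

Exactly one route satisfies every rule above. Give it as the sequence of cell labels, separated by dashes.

Moves only go right or down, so the column and row indices never decrease.
Route from (1,1): right 2 to (1,3), down 2 to (3,3), right 2 to (3,5) — 6 moves in all.
Check: all required cells visited.

(1,1) - (1,2) - (1,3) - (2,3) - (3,3) - (3,4) - (3,5)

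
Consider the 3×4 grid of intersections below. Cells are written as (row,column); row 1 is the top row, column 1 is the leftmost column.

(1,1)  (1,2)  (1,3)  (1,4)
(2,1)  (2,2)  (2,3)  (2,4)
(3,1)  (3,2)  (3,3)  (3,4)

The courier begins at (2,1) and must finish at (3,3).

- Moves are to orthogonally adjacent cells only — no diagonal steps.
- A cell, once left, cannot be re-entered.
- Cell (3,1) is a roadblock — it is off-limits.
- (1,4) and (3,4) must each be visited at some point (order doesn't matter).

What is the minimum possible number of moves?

7

Any route passes through (1,4) and (3,4) in some order between (2,1) and (3,3). Summing Manhattan distances along each leg and taking the cheapest ordering ((2,1) → (1,4) → (3,4) → (3,3)) gives a lower bound of 4 + 2 + 1 = 7 moves.
A route of 7 moves achieves this: (2,1) → (1,1) → (1,2) → (1,3) → (1,4) → (2,4) → (3,4) → (3,3).
Since 7 matches the lower bound, it is optimal.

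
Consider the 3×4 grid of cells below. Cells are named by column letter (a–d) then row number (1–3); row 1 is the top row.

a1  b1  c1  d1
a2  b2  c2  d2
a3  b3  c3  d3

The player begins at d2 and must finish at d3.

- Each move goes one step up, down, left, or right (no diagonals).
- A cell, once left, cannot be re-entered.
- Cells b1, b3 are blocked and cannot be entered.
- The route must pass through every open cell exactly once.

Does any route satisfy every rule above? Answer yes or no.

no

Cell a1 has only one open neighbour but is neither the start nor the goal, so a Hamiltonian route would have to both enter and leave it through the same neighbour — impossible without revisiting.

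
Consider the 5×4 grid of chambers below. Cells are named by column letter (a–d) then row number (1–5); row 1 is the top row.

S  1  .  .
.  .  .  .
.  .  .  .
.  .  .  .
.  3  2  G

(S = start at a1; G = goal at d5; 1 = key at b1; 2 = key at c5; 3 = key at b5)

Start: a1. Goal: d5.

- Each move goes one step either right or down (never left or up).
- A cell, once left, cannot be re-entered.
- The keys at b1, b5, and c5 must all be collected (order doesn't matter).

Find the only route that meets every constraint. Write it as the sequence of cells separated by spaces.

a1 b1 b2 b3 b4 b5 c5 d5

Moves only go right or down, so the column and row indices never decrease.
Route from a1: right 1 to b1, down 4 to b5, right 2 to d5 — 7 moves in all.
Check: all required cells visited.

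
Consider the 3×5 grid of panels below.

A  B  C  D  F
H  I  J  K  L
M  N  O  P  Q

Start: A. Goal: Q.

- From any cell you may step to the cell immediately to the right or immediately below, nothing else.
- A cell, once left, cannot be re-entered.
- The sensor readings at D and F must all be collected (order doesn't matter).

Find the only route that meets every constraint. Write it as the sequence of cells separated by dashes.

A - B - C - D - F - L - Q

Moves only go right or down, so the column and row indices never decrease.
Route from A: 4× right (reaching F), 2× down (reaching Q) — 6 moves in all.
Check: all required cells visited.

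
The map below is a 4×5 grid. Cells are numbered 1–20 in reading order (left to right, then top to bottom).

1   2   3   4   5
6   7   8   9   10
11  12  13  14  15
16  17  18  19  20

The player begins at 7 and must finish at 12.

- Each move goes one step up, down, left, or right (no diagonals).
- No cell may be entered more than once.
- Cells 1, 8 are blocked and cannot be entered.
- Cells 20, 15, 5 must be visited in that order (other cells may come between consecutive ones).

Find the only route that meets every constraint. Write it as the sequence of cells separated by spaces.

7 6 11 16 17 18 19 20 15 10 5 4 9 14 13 12

The waypoints must appear in the order 20, 15, 5, with no cell reused.
Route from 7: left 1 to 6, down 2 to 16, right 4 to 20, up 3 to 5, left 1 to 4, down 2 to 14, left 2 to 12 — 15 moves in all.
Check: order respected (20 at step 7, 15 at step 8, 5 at step 10).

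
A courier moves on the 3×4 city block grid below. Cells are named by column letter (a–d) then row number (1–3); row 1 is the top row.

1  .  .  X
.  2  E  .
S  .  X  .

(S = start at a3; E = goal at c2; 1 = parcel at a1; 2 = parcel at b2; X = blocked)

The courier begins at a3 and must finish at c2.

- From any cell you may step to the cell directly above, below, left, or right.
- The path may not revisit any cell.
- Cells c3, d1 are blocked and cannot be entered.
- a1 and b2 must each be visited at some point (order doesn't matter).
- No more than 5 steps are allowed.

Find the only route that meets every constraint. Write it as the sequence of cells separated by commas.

a3, a2, a1, b1, b2, c2

The 5-move cap with required stops at a1, b2 leaves no slack for detours.
Route from a3: up 2 to a1, right 1 to b1, down 1 to b2, right 1 to c2 — 5 moves in all.
Check: all required cells visited; 5 ≤ 5 moves.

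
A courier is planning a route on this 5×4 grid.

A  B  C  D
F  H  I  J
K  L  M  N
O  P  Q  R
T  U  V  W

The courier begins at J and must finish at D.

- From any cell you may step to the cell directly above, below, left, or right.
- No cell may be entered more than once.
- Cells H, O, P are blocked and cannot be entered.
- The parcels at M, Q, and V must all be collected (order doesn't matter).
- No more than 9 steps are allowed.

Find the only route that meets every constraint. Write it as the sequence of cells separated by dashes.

J - N - R - W - V - Q - M - I - C - D

The budget equals the shortest possible length, so every move has to be on a shortest route through the required cells.
Route from J: down 3 to W, left 1 to V, up 4 to C, right 1 to D — 9 moves in all.
Check: all required cells visited; 9 ≤ 9 moves.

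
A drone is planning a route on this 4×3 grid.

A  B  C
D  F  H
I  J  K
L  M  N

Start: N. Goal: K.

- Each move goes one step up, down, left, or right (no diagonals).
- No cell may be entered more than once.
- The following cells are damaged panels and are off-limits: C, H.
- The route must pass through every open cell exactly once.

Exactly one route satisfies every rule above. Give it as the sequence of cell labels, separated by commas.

Need to visit all 10 open cells exactly once, starting at N and ending at K.
Cell L has only two open neighbours (I and M), so the path must pass straight through it: one of those is the cell it's entered from and the other is where it exits.
Route from N: left 2 to L, up 3 to A, right 1 to B, down 2 to J, right 1 to K — 9 moves in all.
Check: all 10 open cells covered.

N, M, L, I, D, A, B, F, J, K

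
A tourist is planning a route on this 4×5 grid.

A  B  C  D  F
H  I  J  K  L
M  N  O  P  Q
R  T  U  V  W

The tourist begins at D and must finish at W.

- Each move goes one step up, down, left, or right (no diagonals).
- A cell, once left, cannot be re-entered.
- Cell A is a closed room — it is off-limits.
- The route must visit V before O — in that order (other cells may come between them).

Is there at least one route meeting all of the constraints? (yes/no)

One route that works: D → C → B → I → N → T → U → V → P → O → J → K → L → Q → W.

yes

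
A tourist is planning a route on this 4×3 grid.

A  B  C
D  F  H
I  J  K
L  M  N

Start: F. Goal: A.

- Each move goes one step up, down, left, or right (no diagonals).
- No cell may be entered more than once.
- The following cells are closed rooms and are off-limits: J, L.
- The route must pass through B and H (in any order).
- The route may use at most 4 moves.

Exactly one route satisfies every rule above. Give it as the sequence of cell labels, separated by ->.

F -> H -> C -> B -> A

The budget equals the shortest possible length, so every move has to be on a shortest route through the required cells.
Route from F: right to H, up to C, 2× left (reaching A) — 4 moves in all.
Check: all required cells visited; 4 ≤ 4 moves.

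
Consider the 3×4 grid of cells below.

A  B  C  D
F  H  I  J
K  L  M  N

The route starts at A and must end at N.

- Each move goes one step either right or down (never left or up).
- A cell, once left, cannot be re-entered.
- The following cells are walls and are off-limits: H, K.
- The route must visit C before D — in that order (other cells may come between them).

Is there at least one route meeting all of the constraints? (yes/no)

yes

One route that works: A → B → C → D → J → N.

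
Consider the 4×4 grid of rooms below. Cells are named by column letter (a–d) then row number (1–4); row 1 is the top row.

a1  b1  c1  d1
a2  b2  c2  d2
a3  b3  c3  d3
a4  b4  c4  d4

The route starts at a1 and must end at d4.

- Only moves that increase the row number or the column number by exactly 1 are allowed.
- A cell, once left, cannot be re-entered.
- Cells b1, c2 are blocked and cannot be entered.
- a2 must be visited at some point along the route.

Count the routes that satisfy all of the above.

7

A right/down-only route from a1 to d4 makes exactly 3 down-moves and 3 right-moves in some order.
With no other constraints that would be C(6,3) = 20 routes.
Split at a2 and multiply the segment counts (each segment already excludes blocked cells): a1→a2: 1; a2→d4: 7; product = 7.
That gives 7 routes.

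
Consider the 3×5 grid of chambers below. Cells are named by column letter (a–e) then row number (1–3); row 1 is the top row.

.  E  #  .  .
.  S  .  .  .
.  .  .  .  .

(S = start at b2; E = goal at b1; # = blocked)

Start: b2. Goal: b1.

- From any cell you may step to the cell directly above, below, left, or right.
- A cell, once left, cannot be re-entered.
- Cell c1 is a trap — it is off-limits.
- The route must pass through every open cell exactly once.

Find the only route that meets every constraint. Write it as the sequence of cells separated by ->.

b2 -> c2 -> d2 -> d1 -> e1 -> e2 -> e3 -> d3 -> c3 -> b3 -> a3 -> a2 -> a1 -> b1

Need to visit all 14 open cells exactly once, starting at b2 and ending at b1.
Cell a1 has only two open neighbours (a2 and b1), so the path must pass straight through it: one of those is the cell it's entered from and the other is where it exits.
Route from b2: 2× right (reaching d2), up to d1, right to e1, 2× down (reaching e3), 4× left (reaching a3), 2× up (reaching a1), right to b1 — 13 moves in all.
Check: all 14 open cells covered.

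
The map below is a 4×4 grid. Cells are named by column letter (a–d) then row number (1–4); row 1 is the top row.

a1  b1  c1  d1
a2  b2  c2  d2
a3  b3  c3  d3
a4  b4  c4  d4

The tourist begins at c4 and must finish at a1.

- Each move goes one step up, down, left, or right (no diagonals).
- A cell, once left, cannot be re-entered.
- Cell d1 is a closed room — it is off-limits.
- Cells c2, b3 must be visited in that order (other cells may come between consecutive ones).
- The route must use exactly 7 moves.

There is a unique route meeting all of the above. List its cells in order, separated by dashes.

The waypoints must appear in the order c2, b3, with no cell reused.
Route from c4: up 2 to c2, left 1 to b2, down 1 to b3, left 1 to a3, up 2 to a1 — 7 moves in all.
Check: order respected (c2 at step 2, b3 at step 4); 7 moves as required.

c4 - c3 - c2 - b2 - b3 - a3 - a2 - a1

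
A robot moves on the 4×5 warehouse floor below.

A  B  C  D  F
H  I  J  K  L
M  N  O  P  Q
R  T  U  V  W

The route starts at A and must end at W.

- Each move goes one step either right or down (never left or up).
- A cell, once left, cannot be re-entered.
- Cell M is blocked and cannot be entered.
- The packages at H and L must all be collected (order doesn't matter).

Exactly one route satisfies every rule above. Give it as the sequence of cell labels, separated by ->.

A -> H -> I -> J -> K -> L -> Q -> W

Moves only go right or down, so the column and row indices never decrease.
Route from A: down to H, 4× right (reaching L), 2× down (reaching W) — 7 moves in all.
Check: all required cells visited.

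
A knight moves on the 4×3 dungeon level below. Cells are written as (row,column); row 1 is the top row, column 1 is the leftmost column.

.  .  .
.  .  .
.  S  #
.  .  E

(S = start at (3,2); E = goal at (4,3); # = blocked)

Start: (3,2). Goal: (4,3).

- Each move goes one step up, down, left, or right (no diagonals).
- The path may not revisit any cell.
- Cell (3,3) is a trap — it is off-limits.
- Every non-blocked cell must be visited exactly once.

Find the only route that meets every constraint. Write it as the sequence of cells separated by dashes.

(3,2) - (2,2) - (2,3) - (1,3) - (1,2) - (1,1) - (2,1) - (3,1) - (4,1) - (4,2) - (4,3)

Need to visit all 11 open cells exactly once, starting at (3,2) and ending at (4,3).
Route from (3,2): up 1 to (2,2), right 1 to (2,3), up 1 to (1,3), left 2 to (1,1), down 3 to (4,1), right 2 to (4,3) — 10 moves in all.
Check: all 11 open cells covered.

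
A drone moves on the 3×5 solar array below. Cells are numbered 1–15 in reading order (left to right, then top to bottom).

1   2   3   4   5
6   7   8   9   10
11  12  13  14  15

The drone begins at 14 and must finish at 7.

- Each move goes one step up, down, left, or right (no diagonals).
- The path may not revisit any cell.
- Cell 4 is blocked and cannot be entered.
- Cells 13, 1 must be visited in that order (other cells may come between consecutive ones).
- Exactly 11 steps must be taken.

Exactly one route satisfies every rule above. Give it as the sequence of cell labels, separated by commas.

The waypoints must appear in the order 13, 1, with no cell reused.
Route from 14: right 1 to 15, up 1 to 10, left 2 to 8, down 1 to 13, left 2 to 11, up 2 to 1, right 1 to 2, down 1 to 7 — 11 moves in all.
Check: order respected (13 at step 5, 1 at step 9); 11 moves as required.

14, 15, 10, 9, 8, 13, 12, 11, 6, 1, 2, 7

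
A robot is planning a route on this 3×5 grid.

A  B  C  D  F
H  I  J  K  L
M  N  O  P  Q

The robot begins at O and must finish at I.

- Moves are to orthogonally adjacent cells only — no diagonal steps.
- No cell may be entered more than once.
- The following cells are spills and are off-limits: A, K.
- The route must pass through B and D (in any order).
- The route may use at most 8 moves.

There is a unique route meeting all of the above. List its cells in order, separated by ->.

O -> P -> Q -> L -> F -> D -> C -> B -> I

The budget equals the shortest possible length, so every move has to be on a shortest route through the required cells.
Route from O: 2× right (reaching Q), 2× up (reaching F), 3× left (reaching B), down to I — 8 moves in all.
Check: all required cells visited; 8 ≤ 8 moves.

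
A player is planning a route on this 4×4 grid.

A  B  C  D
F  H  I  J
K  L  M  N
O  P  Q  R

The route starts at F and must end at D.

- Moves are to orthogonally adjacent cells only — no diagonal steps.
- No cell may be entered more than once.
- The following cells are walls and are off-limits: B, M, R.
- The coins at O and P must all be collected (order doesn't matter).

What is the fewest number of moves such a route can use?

Any route passes through O and P in some order between F and D. Summing Manhattan distances along each leg and taking the cheapest ordering (F → O → P → D) gives a lower bound of 2 + 1 + 5 = 8 moves.
A route of 8 moves achieves this: F → K → O → P → L → H → I → C → D.
Since 8 matches the lower bound, it is optimal.

8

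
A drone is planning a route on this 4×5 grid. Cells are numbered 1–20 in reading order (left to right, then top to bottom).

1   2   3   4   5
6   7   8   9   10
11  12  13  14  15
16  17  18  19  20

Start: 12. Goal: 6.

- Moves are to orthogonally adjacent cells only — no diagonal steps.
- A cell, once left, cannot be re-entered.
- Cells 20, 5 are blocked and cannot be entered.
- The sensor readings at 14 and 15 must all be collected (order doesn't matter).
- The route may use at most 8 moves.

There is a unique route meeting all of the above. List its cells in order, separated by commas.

The budget equals the shortest possible length, so every move has to be on a shortest route through the required cells.
Route from 12: 3× right (reaching 15), up to 10, 4× left (reaching 6) — 8 moves in all.
Check: all required cells visited; 8 ≤ 8 moves.

12, 13, 14, 15, 10, 9, 8, 7, 6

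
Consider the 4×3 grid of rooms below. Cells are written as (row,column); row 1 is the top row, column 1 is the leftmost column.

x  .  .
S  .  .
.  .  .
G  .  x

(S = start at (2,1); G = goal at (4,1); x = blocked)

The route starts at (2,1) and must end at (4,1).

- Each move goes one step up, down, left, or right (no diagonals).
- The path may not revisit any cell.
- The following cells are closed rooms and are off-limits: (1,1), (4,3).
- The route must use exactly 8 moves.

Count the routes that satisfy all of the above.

Need simple routes of exactly 8 moves from (2,1) to (4,1) (Manhattan distance 2, so 3 moves are spent on a detour and 3 undoing it).
Enumerating: (2,1) (2,2) (1,2) (1,3) (2,3) (3,3) (3,2) (4,2) (4,1) | (2,1) (2,2) (1,2) (1,3) (2,3) (3,3) (3,2) (3,1) (4,1).
That gives 2 routes.

2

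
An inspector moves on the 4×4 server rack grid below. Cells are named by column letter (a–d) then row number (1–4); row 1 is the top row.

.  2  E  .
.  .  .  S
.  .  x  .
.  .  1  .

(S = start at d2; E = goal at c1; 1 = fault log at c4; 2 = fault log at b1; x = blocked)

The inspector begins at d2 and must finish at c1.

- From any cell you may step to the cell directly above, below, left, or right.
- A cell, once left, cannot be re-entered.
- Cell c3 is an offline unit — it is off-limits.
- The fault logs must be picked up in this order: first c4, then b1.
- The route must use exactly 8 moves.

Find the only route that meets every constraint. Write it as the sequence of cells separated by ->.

The waypoints must appear in the order c4, b1, with no cell reused.
Route from d2: down 2 to d4, left 2 to b4, up 3 to b1, right 1 to c1 — 8 moves in all.
Check: order respected (1 at step 3, 2 at step 7); 8 moves as required.

d2 -> d3 -> d4 -> c4 -> b4 -> b3 -> b2 -> b1 -> c1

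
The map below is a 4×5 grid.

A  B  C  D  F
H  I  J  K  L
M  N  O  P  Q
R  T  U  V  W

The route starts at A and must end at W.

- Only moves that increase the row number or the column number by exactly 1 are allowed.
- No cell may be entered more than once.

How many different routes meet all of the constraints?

35

A right/down-only route from A to W makes exactly 3 down-moves and 4 right-moves in some order.
With no other constraints that would be C(7,3) = 35 routes.
That gives 35 routes.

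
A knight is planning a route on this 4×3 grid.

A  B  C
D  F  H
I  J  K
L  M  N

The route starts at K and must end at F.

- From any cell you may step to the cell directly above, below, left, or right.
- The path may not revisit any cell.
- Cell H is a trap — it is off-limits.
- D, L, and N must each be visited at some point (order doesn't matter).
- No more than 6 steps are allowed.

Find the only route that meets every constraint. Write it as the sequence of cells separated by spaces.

K N M L I D F

Any route must reach D, L, and N and still end at F within 6 moves, so the order of the required stops is forced.
Route from K: down to N, 2× left (reaching L), 2× up (reaching D), right to F — 6 moves in all.
Check: all required cells visited; 6 ≤ 6 moves.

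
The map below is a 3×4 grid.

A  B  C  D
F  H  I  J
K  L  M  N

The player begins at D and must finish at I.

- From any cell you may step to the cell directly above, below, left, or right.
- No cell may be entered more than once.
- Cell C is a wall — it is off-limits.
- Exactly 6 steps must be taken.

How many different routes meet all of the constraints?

1

Need simple routes of exactly 6 moves from D to I (Manhattan distance 2, so 2 moves are spent on a detour and 2 undoing it).
Enumerating: D J N M L H I.
That gives 1 route.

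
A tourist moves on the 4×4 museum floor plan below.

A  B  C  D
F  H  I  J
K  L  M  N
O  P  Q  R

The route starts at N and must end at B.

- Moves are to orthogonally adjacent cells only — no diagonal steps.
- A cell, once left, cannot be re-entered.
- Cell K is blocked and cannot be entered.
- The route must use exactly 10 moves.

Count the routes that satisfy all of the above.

Need simple routes of exactly 10 moves from N to B (Manhattan distance 4, so 3 moves are spent on a detour and 3 undoing it).
Enumerating: N J D C I M Q P L H B | N J D C I M L H F A B | N J I M Q P L H F A B | N R Q M L H I J D C B | N R Q P L H I J D C B | N R Q P L M I H F A B | N R Q P L M I J D C B | N M Q P L H I J D C B.
That gives 8 routes.

8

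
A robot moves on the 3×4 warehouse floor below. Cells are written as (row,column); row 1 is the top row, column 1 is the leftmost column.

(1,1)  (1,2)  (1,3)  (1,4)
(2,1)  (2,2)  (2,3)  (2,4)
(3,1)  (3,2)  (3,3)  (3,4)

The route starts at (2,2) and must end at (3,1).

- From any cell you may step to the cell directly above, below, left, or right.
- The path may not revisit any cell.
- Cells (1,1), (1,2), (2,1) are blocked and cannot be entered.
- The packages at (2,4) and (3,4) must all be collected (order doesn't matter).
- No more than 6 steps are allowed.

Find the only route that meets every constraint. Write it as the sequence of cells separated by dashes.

The budget equals the shortest possible length, so every move has to be on a shortest route through the required cells.
Route from (2,2): 2× right (reaching (2,4)), down to (3,4), 3× left (reaching (3,1)) — 6 moves in all.
Check: all required cells visited; 6 ≤ 6 moves.

(2,2) - (2,3) - (2,4) - (3,4) - (3,3) - (3,2) - (3,1)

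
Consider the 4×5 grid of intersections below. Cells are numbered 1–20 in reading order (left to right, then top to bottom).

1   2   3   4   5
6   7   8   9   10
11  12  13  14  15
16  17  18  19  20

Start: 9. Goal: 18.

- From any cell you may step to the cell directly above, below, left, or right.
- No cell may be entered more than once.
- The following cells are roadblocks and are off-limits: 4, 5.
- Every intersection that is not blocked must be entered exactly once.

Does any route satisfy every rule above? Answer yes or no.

One route that works: 9 → 10 → 15 → 20 → 19 → 14 → 13 → 8 → 3 → 2 → 1 → 6 → 7 → 12 → 11 → 16 → 17 → 18.

yes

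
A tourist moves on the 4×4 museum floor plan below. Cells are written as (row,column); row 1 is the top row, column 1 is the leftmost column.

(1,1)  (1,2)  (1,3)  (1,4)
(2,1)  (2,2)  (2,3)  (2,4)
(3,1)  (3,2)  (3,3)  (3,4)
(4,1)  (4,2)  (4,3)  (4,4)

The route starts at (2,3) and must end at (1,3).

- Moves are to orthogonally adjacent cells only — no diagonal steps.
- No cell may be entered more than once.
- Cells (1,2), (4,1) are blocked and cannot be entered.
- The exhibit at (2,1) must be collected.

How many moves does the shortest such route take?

Any route passes through (2,1) somewhere between (2,3) and (1,3). Summing Manhattan distances along the two legs ((2,3) → (2,1) → (1,3)) gives a lower bound of 2 + 3 = 5 moves.
The shortest route satisfying every rule uses 9 moves: (2,3) → (2,2) → (2,1) → (3,1) → (3,2) → (3,3) → (3,4) → (2,4) → (1,4) → (1,3).
The bound of 5 isn't tight here; checking systematically, no route of length 5 through 8 satisfies every constraint (on a 4-connected grid the length of any start-to-goal walk has the same parity as the Manhattan bound, so only lengths 5, 7, 9, … need checking), so 9 is the minimum.

9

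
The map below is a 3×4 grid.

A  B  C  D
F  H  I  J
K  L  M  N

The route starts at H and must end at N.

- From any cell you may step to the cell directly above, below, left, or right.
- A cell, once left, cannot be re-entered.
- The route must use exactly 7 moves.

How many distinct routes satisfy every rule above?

Need simple routes of exactly 7 moves from H to N (Manhattan distance 3, so 2 moves are spent on a detour and 2 undoing it).
Enumerating: H B A F K L M N | H B C D J I M N | H L M I C D J N | H F A B C I M N | H F A B C I J N | H F A B C D J N | H F K L M I J N.
That gives 7 routes.

7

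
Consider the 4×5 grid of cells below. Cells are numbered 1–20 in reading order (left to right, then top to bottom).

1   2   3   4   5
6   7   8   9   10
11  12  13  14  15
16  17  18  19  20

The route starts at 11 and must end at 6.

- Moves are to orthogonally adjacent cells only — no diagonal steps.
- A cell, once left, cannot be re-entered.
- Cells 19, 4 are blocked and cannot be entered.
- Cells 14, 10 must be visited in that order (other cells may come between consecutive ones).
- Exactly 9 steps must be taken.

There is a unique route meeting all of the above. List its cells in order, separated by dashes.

The waypoints must appear in the order 14, 10, with no cell reused.
Route from 11: 4× right (reaching 15), up to 10, 4× left (reaching 6) — 9 moves in all.
Check: order respected (14 at step 3, 10 at step 5); 9 moves as required.

11 - 12 - 13 - 14 - 15 - 10 - 9 - 8 - 7 - 6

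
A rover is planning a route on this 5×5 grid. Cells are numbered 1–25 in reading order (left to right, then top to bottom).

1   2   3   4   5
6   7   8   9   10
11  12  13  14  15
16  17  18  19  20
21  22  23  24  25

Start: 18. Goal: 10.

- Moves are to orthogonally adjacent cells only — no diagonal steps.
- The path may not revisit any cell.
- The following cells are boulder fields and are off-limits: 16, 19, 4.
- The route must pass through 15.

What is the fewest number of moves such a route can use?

4

Any route passes through 15 somewhere between 18 and 10. Summing Manhattan distances along the two legs (18 → 15 → 10) gives a lower bound of 3 + 1 = 4 moves.
A route of 4 moves achieves this: 18 → 13 → 14 → 15 → 10.
Since 4 matches the lower bound, it is optimal.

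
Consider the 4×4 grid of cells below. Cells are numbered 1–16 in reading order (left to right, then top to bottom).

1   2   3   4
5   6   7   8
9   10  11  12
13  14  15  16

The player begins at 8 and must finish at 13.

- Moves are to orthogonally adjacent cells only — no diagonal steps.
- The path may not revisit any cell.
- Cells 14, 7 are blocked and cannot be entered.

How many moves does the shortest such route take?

5

The Manhattan distance from 8 to 13 is |2−4| + |4−1| = 5, so at least 5 moves are needed.
A route of 5 moves achieves this: 8 → 12 → 11 → 10 → 9 → 13.
Since 5 matches the lower bound, it is optimal.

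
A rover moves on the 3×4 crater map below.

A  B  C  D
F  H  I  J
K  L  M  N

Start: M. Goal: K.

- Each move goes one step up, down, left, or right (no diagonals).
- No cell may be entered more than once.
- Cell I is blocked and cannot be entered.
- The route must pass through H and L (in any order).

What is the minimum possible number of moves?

Any route passes through H and L in some order between M and K. Summing Manhattan distances along each leg and taking the cheapest ordering (M → H → L → K) gives a lower bound of 2 + 1 + 1 = 4 moves.
A route of 4 moves achieves this: M → L → H → F → K.
Since 4 matches the lower bound, it is optimal.

4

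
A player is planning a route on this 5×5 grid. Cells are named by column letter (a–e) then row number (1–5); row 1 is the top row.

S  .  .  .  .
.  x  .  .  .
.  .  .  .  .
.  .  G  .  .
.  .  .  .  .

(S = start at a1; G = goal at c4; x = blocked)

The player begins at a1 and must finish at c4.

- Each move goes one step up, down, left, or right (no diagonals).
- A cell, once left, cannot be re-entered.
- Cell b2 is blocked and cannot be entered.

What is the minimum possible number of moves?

The Manhattan distance from a1 to c4 is |1−4| + |1−3| = 5, so at least 5 moves are needed.
A route of 5 moves achieves this: a1 → a2 → a3 → a4 → b4 → c4.
Since 5 matches the lower bound, it is optimal.

5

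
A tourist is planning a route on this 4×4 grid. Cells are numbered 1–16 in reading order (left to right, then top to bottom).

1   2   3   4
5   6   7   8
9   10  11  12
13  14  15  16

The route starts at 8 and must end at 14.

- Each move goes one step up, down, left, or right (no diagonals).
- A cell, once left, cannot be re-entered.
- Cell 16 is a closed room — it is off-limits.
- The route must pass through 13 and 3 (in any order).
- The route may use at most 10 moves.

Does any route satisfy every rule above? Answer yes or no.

yes

One route that works: 8 → 4 → 3 → 7 → 11 → 10 → 9 → 13 → 14.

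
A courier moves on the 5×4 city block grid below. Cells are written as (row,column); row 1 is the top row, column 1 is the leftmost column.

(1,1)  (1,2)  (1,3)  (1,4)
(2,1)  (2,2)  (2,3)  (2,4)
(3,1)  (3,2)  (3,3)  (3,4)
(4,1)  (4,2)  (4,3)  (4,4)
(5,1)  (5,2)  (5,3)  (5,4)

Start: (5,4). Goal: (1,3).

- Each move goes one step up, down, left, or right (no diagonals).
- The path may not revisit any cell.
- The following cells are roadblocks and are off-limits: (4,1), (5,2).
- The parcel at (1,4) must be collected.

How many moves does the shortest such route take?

Any route passes through (1,4) somewhere between (5,4) and (1,3). Summing Manhattan distances along the two legs ((5,4) → (1,4) → (1,3)) gives a lower bound of 4 + 1 = 5 moves.
A route of 5 moves achieves this: (5,4) → (4,4) → (3,4) → (2,4) → (1,4) → (1,3).
Since 5 matches the lower bound, it is optimal.

5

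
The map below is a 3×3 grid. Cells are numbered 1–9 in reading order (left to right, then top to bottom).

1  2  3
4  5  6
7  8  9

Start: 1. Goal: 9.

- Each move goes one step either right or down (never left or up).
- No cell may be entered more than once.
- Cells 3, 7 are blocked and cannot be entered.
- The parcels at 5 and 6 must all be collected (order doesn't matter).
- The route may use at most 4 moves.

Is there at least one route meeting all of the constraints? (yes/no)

One route that works: 1 → 4 → 5 → 6 → 9.

yes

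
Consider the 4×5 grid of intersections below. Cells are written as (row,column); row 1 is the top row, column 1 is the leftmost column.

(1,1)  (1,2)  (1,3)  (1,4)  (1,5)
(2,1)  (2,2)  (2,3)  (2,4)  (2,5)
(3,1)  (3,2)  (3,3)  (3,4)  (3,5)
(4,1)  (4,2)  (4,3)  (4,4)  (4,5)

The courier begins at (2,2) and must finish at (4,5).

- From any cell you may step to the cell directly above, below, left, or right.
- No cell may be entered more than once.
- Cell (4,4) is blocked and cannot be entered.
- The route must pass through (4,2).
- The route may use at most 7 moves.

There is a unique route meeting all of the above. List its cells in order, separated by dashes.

(2,2) - (3,2) - (4,2) - (4,3) - (3,3) - (3,4) - (3,5) - (4,5)

Any route must reach (4,2) and still end at (4,5) within 7 moves, so the order of the required stops is forced.
Route from (2,2): 2× down (reaching (4,2)), right to (4,3), up to (3,3), 2× right (reaching (3,5)), down to (4,5) — 7 moves in all.
Check: all required cells visited; 7 ≤ 7 moves.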